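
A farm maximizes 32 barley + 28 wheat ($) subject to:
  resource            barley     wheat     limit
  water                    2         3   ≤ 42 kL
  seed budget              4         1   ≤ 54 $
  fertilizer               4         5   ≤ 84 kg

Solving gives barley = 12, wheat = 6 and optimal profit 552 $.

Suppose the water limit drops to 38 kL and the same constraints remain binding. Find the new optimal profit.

520

Binding: water and seed budget. Non-binding: fertilizer (6 unused).
Since fertilizer is not tight, its dual is 0.
The binding rows give the dual system: 2·y_water + 4·y_seed budget = 32 and 3·y_water + 1·y_seed budget = 28.
This yields shadow prices y_water = 8, y_seed budget = 4.
Δz = y_water·Δb = 8 × (-4) = -32, so new z* = 552 − 32 = 520.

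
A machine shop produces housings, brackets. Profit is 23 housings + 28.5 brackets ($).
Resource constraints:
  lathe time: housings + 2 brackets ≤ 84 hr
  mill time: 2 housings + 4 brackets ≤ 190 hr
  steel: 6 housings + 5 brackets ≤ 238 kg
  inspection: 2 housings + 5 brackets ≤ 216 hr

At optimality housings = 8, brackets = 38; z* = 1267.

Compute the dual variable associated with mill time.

Binding: lathe time and steel. Non-binding: mill time (22 unused), inspection (10 unused).
By complementary slackness, y = 0 for the non-binding constraints.
The binding rows give the dual system: 1·y_lathe time + 6·y_steel = 23 and 2·y_lathe time + 5·y_steel = 28.5.
→ y_lathe time = 8 and y_steel = 2.5.
Shadow price of mill time = 0.

0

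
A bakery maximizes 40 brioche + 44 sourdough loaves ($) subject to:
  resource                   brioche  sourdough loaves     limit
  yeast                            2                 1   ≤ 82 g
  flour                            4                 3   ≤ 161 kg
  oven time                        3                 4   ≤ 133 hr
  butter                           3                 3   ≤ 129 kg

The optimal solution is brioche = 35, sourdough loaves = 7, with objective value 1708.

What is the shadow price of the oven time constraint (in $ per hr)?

8

At the optimum: yeast uses 77 of 82 (slack = 5); flour uses 161 of 161 (binding); oven time uses 133 of 133 (binding); butter uses 126 of 129 (slack = 3).
By complementary slackness, y = 0 for the non-binding constraints.
Dual feasibility on the basic columns requires 4·y_flour + 3·y_oven time = 40, 3·y_flour + 4·y_oven time = 44.
This yields shadow prices y_flour = 4, y_oven time = 8.
Shadow price of oven time = 8.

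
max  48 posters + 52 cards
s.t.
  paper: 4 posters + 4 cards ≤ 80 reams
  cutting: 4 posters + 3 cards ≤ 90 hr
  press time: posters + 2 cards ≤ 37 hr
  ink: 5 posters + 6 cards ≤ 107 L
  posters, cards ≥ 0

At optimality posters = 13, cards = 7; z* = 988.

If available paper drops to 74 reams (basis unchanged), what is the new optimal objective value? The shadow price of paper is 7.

946

Δb = -6, so new z* = 988 + (7)·(-6) = 988 − 42 = 946.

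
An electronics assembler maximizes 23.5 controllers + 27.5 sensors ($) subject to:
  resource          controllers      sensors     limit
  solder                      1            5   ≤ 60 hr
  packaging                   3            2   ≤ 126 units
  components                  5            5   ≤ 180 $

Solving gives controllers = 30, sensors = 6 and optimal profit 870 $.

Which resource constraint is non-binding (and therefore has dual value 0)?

packaging

solder: 60/60 (binding)
packaging: 102/126 (slack 24)
components: 180/180 (binding)
By complementary slackness, a constraint with positive slack has shadow price 0 → packaging.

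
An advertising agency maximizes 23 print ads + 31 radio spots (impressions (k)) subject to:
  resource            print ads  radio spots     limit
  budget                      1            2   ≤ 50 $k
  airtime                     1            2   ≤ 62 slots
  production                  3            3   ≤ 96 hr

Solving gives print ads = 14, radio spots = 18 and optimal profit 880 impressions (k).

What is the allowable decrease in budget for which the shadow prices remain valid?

18

Binding constraints: budget, production. The basis is B = [[1,2],[3,3]] with det -3.
Per unit decrease in budget, x* moves by d = (1, -1).
The basis stays optimal until radio spots reaches 0; allowable decrease = 18 $k.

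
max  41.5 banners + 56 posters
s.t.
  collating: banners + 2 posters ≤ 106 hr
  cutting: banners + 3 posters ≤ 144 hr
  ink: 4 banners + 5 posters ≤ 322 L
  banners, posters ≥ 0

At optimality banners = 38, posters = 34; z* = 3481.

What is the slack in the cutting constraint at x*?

cutting used = 1·38 + 3·34 = 140; slack = 144 − 140 = 4.

4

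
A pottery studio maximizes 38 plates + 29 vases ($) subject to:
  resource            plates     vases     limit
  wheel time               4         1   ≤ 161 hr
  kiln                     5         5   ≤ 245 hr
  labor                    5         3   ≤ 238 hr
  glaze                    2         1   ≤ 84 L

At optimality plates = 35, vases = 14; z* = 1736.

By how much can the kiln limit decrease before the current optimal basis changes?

Binding constraints: kiln, glaze. The basis is B = [[5,5],[2,1]] with det -5.
Per unit decrease in kiln, x* moves by d = (0.2, -0.4).
The basis stays optimal until wheel time becomes binding; allowable decrease = 17.5 hr.

17.5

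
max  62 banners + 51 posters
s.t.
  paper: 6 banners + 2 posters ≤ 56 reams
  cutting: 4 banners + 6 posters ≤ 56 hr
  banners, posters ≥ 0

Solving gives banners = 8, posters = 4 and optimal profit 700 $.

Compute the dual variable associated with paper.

6

At the optimum: paper uses 56 of 56 (binding); cutting uses 56 of 56 (binding).
Dual feasibility on the basic columns requires 6·y_paper + 4·y_cutting = 62, 2·y_paper + 6·y_cutting = 51.
Solving: y_paper = 6, y_cutting = 6.5.
Shadow price of paper = 6.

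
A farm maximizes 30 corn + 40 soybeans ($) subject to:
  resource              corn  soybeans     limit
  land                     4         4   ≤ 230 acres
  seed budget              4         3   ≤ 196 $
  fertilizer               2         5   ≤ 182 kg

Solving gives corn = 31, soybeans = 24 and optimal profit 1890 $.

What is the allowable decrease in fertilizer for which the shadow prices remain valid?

84

Binding constraints: seed budget, fertilizer. The basis is B = [[4,3],[2,5]] with det 14.
Per unit decrease in fertilizer, x* moves by d = (0.2143, -0.2857).
The basis stays optimal until soybeans reaches 0; allowable decrease = 84 kg.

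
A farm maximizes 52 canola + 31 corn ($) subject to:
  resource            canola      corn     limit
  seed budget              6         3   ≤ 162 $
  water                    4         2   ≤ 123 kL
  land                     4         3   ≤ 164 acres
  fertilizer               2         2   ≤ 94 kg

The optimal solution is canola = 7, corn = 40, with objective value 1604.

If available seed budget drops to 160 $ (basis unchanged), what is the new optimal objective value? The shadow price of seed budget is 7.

1590

Δb = -2, so new z* = 1604 + (7)·(-2) = 1604 − 14 = 1590.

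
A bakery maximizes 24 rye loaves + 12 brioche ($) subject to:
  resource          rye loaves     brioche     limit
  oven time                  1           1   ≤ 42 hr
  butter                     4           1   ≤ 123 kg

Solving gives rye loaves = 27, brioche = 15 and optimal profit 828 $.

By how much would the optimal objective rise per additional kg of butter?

Check each constraint at x*: oven time 42/42 (tight); butter 123/123 (tight).
The binding rows give the dual system: 1·y_oven time + 4·y_butter = 24 and 1·y_oven time + 1·y_butter = 12.
→ y_oven time = 8 and y_butter = 4.
Shadow price of butter = 4.

4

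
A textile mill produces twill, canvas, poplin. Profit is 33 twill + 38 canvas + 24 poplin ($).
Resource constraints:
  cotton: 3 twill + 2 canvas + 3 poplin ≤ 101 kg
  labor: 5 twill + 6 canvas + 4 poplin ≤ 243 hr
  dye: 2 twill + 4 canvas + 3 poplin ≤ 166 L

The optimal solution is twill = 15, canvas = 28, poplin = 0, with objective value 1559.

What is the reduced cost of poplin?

-3

Check each constraint at x*: cotton 101/101 (tight); labor 243/243 (tight); dye 142/166 (slack 24).
By complementary slackness, y = 0 for the non-binding constraint.
Dual feasibility on the basic columns requires 3·y_cotton + 5·y_labor = 33, 2·y_cotton + 6·y_labor = 38.
Solving: y_cotton = 1, y_labor = 6.
Reduced cost of poplin: c₃ − yᵀa₃ = 24 − (1·3 + 6·4) = 24 − 27 = -3.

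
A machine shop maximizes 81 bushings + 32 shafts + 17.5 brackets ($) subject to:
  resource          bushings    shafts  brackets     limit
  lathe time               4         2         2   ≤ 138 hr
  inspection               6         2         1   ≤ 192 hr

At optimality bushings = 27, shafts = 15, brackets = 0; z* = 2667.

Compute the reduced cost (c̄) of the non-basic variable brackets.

Both lathe time and inspection are binding at x*.
The binding rows give the dual system: 4·y_lathe time + 6·y_inspection = 81 and 2·y_lathe time + 2·y_inspection = 32.
This yields shadow prices y_lathe time = 7.5, y_inspection = 8.5.
Reduced cost of brackets: c₃ − yᵀa₃ = 17.5 − (7.5·2 + 8.5·1) = 17.5 − 23.5 = -6.

-6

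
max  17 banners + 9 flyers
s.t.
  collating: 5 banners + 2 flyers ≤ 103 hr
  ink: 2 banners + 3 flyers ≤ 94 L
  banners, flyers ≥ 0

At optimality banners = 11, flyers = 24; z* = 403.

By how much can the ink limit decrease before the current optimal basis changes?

Binding constraints: collating, ink. The basis is B = [[5,2],[2,3]] with det 11.
Per unit decrease in ink, x* moves by d = (0.1818, -0.4545).
The basis stays optimal until flyers reaches 0; allowable decrease = 52.8 L.

52.8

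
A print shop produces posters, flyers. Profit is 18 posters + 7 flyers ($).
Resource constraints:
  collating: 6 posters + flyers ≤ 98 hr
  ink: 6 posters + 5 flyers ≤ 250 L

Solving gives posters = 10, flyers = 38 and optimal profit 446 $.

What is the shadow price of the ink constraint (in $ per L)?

At the optimum: collating uses 98 of 98 (binding); ink uses 250 of 250 (binding).
From A_Bᵀ y = c: 6·y_collating + 6·y_ink = 18; 1·y_collating + 5·y_ink = 7.
This yields shadow prices y_collating = 2, y_ink = 1.
Shadow price of ink = 1.

1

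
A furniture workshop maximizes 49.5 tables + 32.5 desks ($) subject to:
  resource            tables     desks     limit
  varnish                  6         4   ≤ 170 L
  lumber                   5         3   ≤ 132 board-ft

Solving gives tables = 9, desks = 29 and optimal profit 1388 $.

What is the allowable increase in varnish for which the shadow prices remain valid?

Binding constraints: varnish, lumber. The basis is B = [[6,4],[5,3]] with det -2.
Per unit increase in varnish, x* moves by d = (-1.5, 2.5).
The basis stays optimal until tables reaches 0; allowable increase = 6 L.

6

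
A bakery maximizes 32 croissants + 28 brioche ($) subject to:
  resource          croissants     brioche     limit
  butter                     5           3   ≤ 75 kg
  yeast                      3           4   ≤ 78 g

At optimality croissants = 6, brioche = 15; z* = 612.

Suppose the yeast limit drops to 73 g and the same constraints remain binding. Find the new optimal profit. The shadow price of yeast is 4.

592

Δb = -5, so new z* = 612 + (4)·(-5) = 612 − 20 = 592.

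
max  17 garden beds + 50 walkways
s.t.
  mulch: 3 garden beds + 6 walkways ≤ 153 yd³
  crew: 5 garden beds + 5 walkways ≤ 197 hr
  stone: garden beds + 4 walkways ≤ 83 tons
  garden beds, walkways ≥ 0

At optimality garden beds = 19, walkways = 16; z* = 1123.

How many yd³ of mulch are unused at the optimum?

mulch used = 3·19 + 6·16 = 153; slack = 153 − 153 = 0.

0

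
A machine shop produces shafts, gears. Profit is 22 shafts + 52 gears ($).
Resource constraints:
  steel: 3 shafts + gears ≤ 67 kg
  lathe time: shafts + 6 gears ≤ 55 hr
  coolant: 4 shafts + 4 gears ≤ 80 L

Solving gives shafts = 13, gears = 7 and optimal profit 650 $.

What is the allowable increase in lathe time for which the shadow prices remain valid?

Binding constraints: lathe time, coolant. The basis is B = [[1,6],[4,4]] with det -20.
Per unit increase in lathe time, x* moves by d = (-0.2, 0.2).
The basis stays optimal until shafts reaches 0; allowable increase = 65 hr.

65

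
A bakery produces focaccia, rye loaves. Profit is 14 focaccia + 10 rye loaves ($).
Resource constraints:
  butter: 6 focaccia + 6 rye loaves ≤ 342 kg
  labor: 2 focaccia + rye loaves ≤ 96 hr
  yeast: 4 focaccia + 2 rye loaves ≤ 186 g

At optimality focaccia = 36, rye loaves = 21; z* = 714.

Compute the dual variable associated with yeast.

2

Binding: butter and yeast. Non-binding: labor (3 unused).
Slack constraints have shadow price 0 (complementary slackness).
From A_Bᵀ y = c: 6·y_butter + 4·y_yeast = 14; 6·y_butter + 2·y_yeast = 10.
This yields shadow prices y_butter = 1, y_yeast = 2.
Shadow price of yeast = 2.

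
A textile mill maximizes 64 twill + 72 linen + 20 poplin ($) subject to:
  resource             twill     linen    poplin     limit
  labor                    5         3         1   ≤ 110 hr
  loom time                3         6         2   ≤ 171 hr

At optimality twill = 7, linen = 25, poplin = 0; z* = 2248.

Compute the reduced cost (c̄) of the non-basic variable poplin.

Check each constraint at x*: labor 110/110 (tight); loom time 171/171 (tight).
The binding rows give the dual system: 5·y_labor + 3·y_loom time = 64 and 3·y_labor + 6·y_loom time = 72.
Solving: y_labor = 8, y_loom time = 8.
Reduced cost of poplin: c₃ − yᵀa₃ = 20 − (8·1 + 8·2) = 20 − 24 = -4.

-4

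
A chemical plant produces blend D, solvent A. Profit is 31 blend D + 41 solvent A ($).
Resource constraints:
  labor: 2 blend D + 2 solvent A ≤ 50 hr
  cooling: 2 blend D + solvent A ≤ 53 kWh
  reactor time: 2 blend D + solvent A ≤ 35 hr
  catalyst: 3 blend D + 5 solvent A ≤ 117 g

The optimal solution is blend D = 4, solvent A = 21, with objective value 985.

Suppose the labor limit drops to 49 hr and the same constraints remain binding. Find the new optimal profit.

977

At the optimum: labor uses 50 of 50 (binding); cooling uses 29 of 53 (slack = 24); reactor time uses 29 of 35 (slack = 6); catalyst uses 117 of 117 (binding).
By complementary slackness, y = 0 for the non-binding constraints.
The binding rows give the dual system: 2·y_labor + 3·y_catalyst = 31 and 2·y_labor + 5·y_catalyst = 41.
→ y_labor = 8 and y_catalyst = 5.
Δz = y_labor·Δb = 8 × (-1) = -8, so new z* = 985 − 8 = 977.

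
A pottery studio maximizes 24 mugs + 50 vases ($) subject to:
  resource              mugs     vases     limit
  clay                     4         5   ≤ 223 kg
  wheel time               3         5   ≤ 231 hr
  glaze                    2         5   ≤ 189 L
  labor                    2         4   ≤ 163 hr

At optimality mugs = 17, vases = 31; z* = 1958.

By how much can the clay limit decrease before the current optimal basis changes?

34

Binding constraints: clay, glaze. The basis is B = [[4,5],[2,5]] with det 10.
Per unit decrease in clay, x* moves by d = (-0.5, 0.2).
The basis stays optimal until mugs reaches 0; allowable decrease = 34 kg.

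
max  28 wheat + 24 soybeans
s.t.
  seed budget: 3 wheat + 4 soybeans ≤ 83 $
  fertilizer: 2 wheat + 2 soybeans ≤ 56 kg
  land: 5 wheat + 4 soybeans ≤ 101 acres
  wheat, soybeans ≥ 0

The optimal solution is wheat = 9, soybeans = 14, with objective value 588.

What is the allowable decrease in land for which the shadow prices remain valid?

18

Binding constraints: seed budget, land. The basis is B = [[3,4],[5,4]] with det -8.
Per unit decrease in land, x* moves by d = (-0.5, 0.375).
The basis stays optimal until wheat reaches 0; allowable decrease = 18 acres.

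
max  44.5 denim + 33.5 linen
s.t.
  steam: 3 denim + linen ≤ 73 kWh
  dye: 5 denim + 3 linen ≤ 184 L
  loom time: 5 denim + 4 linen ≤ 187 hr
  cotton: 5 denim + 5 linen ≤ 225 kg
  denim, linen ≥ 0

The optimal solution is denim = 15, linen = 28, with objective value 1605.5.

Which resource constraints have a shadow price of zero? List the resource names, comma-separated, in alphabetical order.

cotton, dye

steam: 73/73 (binding)
dye: 159/184 (slack 25)
loom time: 187/187 (binding)
cotton: 215/225 (slack 10)
By complementary slackness, a constraint with positive slack has shadow price 0 → cotton, dye.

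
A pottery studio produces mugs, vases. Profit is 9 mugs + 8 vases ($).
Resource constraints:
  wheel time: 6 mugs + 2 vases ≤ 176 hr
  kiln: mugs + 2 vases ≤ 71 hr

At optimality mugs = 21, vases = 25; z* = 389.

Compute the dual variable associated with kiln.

3

Check each constraint at x*: wheel time 176/176 (tight); kiln 71/71 (tight).
Dual feasibility on the basic columns requires 6·y_wheel time + 1·y_kiln = 9, 2·y_wheel time + 2·y_kiln = 8.
This yields shadow prices y_wheel time = 1, y_kiln = 3.
Shadow price of kiln = 3.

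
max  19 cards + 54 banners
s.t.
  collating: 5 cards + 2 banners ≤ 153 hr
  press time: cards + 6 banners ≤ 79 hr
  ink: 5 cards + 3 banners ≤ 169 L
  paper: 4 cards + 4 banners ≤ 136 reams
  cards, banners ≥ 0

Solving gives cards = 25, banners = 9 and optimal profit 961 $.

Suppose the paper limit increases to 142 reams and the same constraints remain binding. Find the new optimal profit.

979

At the optimum: collating uses 143 of 153 (slack = 10); press time uses 79 of 79 (binding); ink uses 152 of 169 (slack = 17); paper uses 136 of 136 (binding).
Slack constraints have shadow price 0 (complementary slackness).
Dual feasibility on the basic columns requires 1·y_press time + 4·y_paper = 19, 6·y_press time + 4·y_paper = 54.
→ y_press time = 7 and y_paper = 3.
Δz = y_paper·Δb = 3 × (6) = 18, so new z* = 961 + 18 = 979.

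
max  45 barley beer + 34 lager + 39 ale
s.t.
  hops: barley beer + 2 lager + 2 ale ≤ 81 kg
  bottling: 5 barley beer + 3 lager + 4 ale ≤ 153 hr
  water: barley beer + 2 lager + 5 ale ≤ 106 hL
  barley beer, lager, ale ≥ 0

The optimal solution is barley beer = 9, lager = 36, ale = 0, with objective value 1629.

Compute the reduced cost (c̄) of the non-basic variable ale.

-3

Check each constraint at x*: hops 81/81 (tight); bottling 153/153 (tight); water 81/106 (slack 25).
Slack constraints have shadow price 0 (complementary slackness).
From A_Bᵀ y = c: 1·y_hops + 5·y_bottling = 45; 2·y_hops + 3·y_bottling = 34.
Solving: y_hops = 5, y_bottling = 8.
Reduced cost of ale: c₃ − yᵀa₃ = 39 − (5·2 + 8·4) = 39 − 42 = -3.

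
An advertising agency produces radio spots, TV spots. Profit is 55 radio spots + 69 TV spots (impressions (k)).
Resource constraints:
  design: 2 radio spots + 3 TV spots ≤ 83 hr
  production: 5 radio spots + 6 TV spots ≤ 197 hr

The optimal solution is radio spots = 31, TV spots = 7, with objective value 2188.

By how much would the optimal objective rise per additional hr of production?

Both design and production are binding at x*.
From A_Bᵀ y = c: 2·y_design + 5·y_production = 55; 3·y_design + 6·y_production = 69.
→ y_design = 5 and y_production = 9.
Shadow price of production = 9.

9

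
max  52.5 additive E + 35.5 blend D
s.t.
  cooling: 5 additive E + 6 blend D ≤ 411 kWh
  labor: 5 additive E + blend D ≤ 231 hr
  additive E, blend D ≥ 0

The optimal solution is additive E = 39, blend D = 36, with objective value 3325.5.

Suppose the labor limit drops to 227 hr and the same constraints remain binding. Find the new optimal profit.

At the optimum: cooling uses 411 of 411 (binding); labor uses 231 of 231 (binding).
From A_Bᵀ y = c: 5·y_cooling + 5·y_labor = 52.5; 6·y_cooling + 1·y_labor = 35.5.
This yields shadow prices y_cooling = 5, y_labor = 5.5.
Δz = y_labor·Δb = 5.5 × (-4) = -22, so new z* = 3325.5 − 22 = 3303.5.

3303.5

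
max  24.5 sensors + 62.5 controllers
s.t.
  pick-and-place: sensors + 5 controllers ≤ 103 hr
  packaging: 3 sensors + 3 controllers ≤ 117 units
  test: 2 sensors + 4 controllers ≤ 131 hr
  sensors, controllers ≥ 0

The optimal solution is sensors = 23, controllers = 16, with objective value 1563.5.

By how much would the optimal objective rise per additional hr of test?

Check each constraint at x*: pick-and-place 103/103 (tight); packaging 117/117 (tight); test 110/131 (slack 21).
By complementary slackness, y = 0 for the non-binding constraint.
The binding rows give the dual system: 1·y_pick-and-place + 3·y_packaging = 24.5 and 5·y_pick-and-place + 3·y_packaging = 62.5.
This yields shadow prices y_pick-and-place = 9.5, y_packaging = 5.
Shadow price of test = 0.

0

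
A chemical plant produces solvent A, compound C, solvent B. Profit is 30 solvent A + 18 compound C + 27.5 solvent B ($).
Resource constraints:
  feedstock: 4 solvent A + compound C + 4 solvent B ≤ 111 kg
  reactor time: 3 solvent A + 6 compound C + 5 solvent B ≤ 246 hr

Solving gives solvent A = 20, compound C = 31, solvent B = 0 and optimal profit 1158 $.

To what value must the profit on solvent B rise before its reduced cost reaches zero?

Both feedstock and reactor time are binding at x*.
Dual feasibility on the basic columns requires 4·y_feedstock + 3·y_reactor time = 30, 1·y_feedstock + 6·y_reactor time = 18.
This yields shadow prices y_feedstock = 6, y_reactor time = 2.
solvent B enters the basis when its profit ≥ yᵀa₃ = 6·4 + 2·5 = 34.

34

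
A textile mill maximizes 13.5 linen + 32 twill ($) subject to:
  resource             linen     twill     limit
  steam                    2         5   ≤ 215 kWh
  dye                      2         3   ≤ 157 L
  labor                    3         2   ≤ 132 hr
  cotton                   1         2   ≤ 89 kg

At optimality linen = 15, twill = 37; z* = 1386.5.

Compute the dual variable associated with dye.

At the optimum: steam uses 215 of 215 (binding); dye uses 141 of 157 (slack = 16); labor uses 119 of 132 (slack = 13); cotton uses 89 of 89 (binding).
Since dye, labor are not tight, their duals are 0.
The binding rows give the dual system: 2·y_steam + 1·y_cotton = 13.5 and 5·y_steam + 2·y_cotton = 32.
Solving: y_steam = 5, y_cotton = 3.5.
Shadow price of dye = 0.

0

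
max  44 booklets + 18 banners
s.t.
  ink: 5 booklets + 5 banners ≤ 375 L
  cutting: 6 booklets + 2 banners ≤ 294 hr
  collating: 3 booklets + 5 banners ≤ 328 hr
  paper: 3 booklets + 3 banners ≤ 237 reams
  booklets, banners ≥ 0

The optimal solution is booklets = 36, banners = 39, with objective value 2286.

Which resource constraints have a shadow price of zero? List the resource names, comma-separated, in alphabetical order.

collating, paper

ink: 375/375 (binding)
cutting: 294/294 (binding)
collating: 303/328 (slack 25)
paper: 225/237 (slack 12)
By complementary slackness, a constraint with positive slack has shadow price 0 → collating, paper.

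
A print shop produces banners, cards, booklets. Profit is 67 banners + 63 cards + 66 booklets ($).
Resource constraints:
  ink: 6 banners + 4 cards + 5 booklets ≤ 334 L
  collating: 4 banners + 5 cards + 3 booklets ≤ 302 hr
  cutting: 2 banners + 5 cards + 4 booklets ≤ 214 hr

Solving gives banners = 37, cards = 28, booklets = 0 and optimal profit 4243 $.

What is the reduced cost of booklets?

Binding: ink and cutting. Non-binding: collating (14 unused).
Since collating is not tight, its dual is 0.
From A_Bᵀ y = c: 6·y_ink + 2·y_cutting = 67; 4·y_ink + 5·y_cutting = 63.
This yields shadow prices y_ink = 9.5, y_cutting = 5.
Reduced cost of booklets: c₃ − yᵀa₃ = 66 − (9.5·5 + 5·4) = 66 − 67.5 = -1.5.

-1.5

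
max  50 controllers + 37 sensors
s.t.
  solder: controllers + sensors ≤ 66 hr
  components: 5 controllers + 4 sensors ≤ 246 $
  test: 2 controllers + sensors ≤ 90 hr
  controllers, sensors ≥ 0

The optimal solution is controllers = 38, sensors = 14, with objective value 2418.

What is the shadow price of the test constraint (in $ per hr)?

5

Check each constraint at x*: solder 52/66 (slack 14); components 246/246 (tight); test 90/90 (tight).
Slack constraints have shadow price 0 (complementary slackness).
Dual feasibility on the basic columns requires 5·y_components + 2·y_test = 50, 4·y_components + 1·y_test = 37.
→ y_components = 8 and y_test = 5.
Shadow price of test = 5.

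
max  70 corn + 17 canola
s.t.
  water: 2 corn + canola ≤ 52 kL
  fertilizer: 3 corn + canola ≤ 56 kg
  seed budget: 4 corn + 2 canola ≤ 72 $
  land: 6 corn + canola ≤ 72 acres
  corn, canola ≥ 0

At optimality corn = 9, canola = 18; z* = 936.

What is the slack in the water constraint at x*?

water used = 2·9 + 1·18 = 36; slack = 52 − 36 = 16.

16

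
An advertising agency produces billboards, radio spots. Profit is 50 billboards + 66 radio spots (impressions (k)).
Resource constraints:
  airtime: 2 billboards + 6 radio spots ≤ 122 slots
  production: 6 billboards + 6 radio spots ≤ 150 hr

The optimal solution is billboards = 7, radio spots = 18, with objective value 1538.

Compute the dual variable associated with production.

7

Both airtime and production are binding at x*.
From A_Bᵀ y = c: 2·y_airtime + 6·y_production = 50; 6·y_airtime + 6·y_production = 66.
Solving: y_airtime = 4, y_production = 7.
Shadow price of production = 7.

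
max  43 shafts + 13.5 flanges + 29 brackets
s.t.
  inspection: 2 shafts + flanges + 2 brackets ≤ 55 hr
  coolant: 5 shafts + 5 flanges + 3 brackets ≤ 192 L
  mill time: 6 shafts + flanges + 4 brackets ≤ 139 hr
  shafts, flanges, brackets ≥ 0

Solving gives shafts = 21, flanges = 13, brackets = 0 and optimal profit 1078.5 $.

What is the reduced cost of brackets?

At the optimum: inspection uses 55 of 55 (binding); coolant uses 170 of 192 (slack = 22); mill time uses 139 of 139 (binding).
By complementary slackness, y = 0 for the non-binding constraint.
The binding rows give the dual system: 2·y_inspection + 6·y_mill time = 43 and 1·y_inspection + 1·y_mill time = 13.5.
→ y_inspection = 9.5 and y_mill time = 4.
Reduced cost of brackets: c₃ − yᵀa₃ = 29 − (9.5·2 + 4·4) = 29 − 35 = -6.

-6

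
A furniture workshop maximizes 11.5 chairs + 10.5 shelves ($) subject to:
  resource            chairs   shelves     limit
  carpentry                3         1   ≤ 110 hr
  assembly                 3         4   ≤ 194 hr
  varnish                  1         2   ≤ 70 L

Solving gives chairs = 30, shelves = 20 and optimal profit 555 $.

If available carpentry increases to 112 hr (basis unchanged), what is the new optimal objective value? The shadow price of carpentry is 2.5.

560

Δb = 2, so new z* = 555 + (2.5)·(2) = 555 + 5 = 560.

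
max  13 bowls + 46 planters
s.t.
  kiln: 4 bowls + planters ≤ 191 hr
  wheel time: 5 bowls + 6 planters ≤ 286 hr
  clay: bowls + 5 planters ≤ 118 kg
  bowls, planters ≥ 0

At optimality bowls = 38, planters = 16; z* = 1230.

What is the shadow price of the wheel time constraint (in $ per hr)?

1

Check each constraint at x*: kiln 168/191 (slack 23); wheel time 286/286 (tight); clay 118/118 (tight).
By complementary slackness, y = 0 for the non-binding constraint.
Dual feasibility on the basic columns requires 5·y_wheel time + 1·y_clay = 13, 6·y_wheel time + 5·y_clay = 46.
Solving: y_wheel time = 1, y_clay = 8.
Shadow price of wheel time = 1.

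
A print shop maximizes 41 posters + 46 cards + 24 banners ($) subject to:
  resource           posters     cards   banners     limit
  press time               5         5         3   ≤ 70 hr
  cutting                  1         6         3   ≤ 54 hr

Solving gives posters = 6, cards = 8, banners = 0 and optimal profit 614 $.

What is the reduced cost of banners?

-3

Check each constraint at x*: press time 70/70 (tight); cutting 54/54 (tight).
Dual feasibility on the basic columns requires 5·y_press time + 1·y_cutting = 41, 5·y_press time + 6·y_cutting = 46.
Solving: y_press time = 8, y_cutting = 1.
Reduced cost of banners: c₃ − yᵀa₃ = 24 − (8·3 + 1·3) = 24 − 27 = -3.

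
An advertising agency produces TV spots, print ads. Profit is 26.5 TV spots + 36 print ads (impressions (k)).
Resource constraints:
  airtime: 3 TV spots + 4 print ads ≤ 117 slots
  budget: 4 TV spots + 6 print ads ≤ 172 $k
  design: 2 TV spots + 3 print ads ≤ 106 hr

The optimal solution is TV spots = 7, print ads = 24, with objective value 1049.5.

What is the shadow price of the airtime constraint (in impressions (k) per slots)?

7.5

Check each constraint at x*: airtime 117/117 (tight); budget 172/172 (tight); design 86/106 (slack 20).
By complementary slackness, y = 0 for the non-binding constraint.
Dual feasibility on the basic columns requires 3·y_airtime + 4·y_budget = 26.5, 4·y_airtime + 6·y_budget = 36.
Solving: y_airtime = 7.5, y_budget = 1.
Shadow price of airtime = 7.5.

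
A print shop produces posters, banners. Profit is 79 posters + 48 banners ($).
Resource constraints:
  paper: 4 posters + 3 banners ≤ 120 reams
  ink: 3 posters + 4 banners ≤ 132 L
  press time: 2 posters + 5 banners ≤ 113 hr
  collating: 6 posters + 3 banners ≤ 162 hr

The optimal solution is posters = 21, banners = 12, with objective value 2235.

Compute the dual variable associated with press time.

Binding: paper and collating. Non-binding: ink (21 unused), press time (11 unused).
Since ink, press time are not tight, their duals are 0.
The binding rows give the dual system: 4·y_paper + 6·y_collating = 79 and 3·y_paper + 3·y_collating = 48.
Solving: y_paper = 8.5, y_collating = 7.5.
Shadow price of press time = 0.

0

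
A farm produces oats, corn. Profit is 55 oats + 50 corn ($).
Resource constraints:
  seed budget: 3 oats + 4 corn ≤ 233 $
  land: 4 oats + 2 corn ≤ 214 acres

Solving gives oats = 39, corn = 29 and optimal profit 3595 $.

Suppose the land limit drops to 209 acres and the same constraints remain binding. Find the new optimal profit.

Both seed budget and land are binding at x*.
Dual feasibility on the basic columns requires 3·y_seed budget + 4·y_land = 55, 4·y_seed budget + 2·y_land = 50.
Solving: y_seed budget = 9, y_land = 7.
Δz = y_land·Δb = 7 × (-5) = -35, so new z* = 3595 − 35 = 3560.

3560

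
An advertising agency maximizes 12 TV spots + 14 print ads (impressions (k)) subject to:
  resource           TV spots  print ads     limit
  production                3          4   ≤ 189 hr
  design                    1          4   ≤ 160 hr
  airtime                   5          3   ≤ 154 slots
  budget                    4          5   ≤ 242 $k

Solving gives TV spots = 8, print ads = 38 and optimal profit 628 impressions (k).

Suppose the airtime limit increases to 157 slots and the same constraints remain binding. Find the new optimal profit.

At the optimum: production uses 176 of 189 (slack = 13); design uses 160 of 160 (binding); airtime uses 154 of 154 (binding); budget uses 222 of 242 (slack = 20).
Slack constraints have shadow price 0 (complementary slackness).
From A_Bᵀ y = c: 1·y_design + 5·y_airtime = 12; 4·y_design + 3·y_airtime = 14.
This yields shadow prices y_design = 2, y_airtime = 2.
Δz = y_airtime·Δb = 2 × (3) = 6, so new z* = 628 + 6 = 634.

634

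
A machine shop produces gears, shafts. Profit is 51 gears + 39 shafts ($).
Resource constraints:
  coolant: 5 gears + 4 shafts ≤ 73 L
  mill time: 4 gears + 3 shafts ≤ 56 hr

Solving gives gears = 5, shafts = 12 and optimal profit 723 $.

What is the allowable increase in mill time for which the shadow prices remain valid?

Binding constraints: coolant, mill time. The basis is B = [[5,4],[4,3]] with det -1.
Per unit increase in mill time, x* moves by d = (4, -5).
The basis stays optimal until shafts reaches 0; allowable increase = 2.4 hr.

2.4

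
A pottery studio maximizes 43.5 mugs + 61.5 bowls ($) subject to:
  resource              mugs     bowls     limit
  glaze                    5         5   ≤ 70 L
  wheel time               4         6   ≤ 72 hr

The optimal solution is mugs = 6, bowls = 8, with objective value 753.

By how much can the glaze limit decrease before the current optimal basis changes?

Binding constraints: glaze, wheel time. The basis is B = [[5,5],[4,6]] with det 10.
Per unit decrease in glaze, x* moves by d = (-0.6, 0.4).
The basis stays optimal until mugs reaches 0; allowable decrease = 10 L.

10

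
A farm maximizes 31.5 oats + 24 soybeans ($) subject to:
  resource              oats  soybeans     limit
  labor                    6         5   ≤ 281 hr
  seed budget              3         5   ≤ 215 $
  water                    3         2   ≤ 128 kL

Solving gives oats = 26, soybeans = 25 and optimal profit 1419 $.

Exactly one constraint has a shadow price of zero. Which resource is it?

labor: 281/281 (binding)
seed budget: 203/215 (slack 12)
water: 128/128 (binding)
By complementary slackness, a constraint with positive slack has shadow price 0 → seed budget.

seed budget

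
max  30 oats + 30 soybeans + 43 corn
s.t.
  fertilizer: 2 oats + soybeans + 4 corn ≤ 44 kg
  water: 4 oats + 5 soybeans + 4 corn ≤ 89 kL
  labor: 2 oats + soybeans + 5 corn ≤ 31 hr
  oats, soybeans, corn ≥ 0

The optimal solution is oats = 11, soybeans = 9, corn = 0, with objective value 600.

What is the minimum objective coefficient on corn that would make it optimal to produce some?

Binding: water and labor. Non-binding: fertilizer (13 unused).
Slack constraints have shadow price 0 (complementary slackness).
From A_Bᵀ y = c: 4·y_water + 2·y_labor = 30; 5·y_water + 1·y_labor = 30.
Solving: y_water = 5, y_labor = 5.
corn enters the basis when its profit ≥ yᵀa₃ = 5·4 + 5·5 = 45.

45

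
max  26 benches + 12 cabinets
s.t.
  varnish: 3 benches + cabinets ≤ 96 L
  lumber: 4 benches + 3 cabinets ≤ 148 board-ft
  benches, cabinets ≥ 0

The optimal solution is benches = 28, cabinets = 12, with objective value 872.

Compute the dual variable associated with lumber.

Check each constraint at x*: varnish 96/96 (tight); lumber 148/148 (tight).
The binding rows give the dual system: 3·y_varnish + 4·y_lumber = 26 and 1·y_varnish + 3·y_lumber = 12.
Solving: y_varnish = 6, y_lumber = 2.
Shadow price of lumber = 2.

2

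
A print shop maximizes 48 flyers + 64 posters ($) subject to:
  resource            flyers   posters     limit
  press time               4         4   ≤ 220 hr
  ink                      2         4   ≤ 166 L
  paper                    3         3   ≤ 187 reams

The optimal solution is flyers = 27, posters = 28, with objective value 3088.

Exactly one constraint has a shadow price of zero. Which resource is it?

paper

press time: 220/220 (binding)
ink: 166/166 (binding)
paper: 165/187 (slack 22)
By complementary slackness, a constraint with positive slack has shadow price 0 → paper.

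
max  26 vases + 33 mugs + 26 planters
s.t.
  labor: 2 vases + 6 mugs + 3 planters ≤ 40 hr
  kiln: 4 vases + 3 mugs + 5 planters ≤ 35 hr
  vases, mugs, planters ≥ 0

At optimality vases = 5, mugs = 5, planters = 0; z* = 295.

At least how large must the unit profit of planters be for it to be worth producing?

Both labor and kiln are binding at x*.
The binding rows give the dual system: 2·y_labor + 4·y_kiln = 26 and 6·y_labor + 3·y_kiln = 33.
Solving: y_labor = 3, y_kiln = 5.
planters enters the basis when its profit ≥ yᵀa₃ = 3·3 + 5·5 = 34.

34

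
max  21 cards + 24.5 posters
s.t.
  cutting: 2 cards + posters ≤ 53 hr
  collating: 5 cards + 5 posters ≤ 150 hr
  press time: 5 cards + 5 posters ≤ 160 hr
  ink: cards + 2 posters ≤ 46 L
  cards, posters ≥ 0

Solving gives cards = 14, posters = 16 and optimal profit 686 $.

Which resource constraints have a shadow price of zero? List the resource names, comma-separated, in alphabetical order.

cutting: 44/53 (slack 9)
collating: 150/150 (binding)
press time: 150/160 (slack 10)
ink: 46/46 (binding)
By complementary slackness, a constraint with positive slack has shadow price 0 → cutting, press time.

cutting, press time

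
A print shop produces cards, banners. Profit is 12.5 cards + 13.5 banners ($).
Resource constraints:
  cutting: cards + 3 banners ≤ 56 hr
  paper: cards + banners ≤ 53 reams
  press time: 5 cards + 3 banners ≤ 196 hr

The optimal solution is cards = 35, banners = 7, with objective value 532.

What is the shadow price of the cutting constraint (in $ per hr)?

At the optimum: cutting uses 56 of 56 (binding); paper uses 42 of 53 (slack = 11); press time uses 196 of 196 (binding).
Slack constraints have shadow price 0 (complementary slackness).
The binding rows give the dual system: 1·y_cutting + 5·y_press time = 12.5 and 3·y_cutting + 3·y_press time = 13.5.
→ y_cutting = 2.5 and y_press time = 2.
Shadow price of cutting = 2.5.

2.5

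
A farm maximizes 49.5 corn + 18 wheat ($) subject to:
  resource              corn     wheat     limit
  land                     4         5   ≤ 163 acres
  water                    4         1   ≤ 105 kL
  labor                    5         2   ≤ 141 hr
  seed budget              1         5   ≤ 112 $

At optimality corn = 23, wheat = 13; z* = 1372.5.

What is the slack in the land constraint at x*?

6

land used = 4·23 + 5·13 = 157; slack = 163 − 157 = 6.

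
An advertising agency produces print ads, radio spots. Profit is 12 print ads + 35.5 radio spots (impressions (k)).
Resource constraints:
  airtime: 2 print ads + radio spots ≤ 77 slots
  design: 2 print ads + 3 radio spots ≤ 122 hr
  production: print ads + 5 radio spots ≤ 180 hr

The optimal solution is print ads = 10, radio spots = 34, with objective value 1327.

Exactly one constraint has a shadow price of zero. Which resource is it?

airtime

airtime: 54/77 (slack 23)
design: 122/122 (binding)
production: 180/180 (binding)
By complementary slackness, a constraint with positive slack has shadow price 0 → airtime.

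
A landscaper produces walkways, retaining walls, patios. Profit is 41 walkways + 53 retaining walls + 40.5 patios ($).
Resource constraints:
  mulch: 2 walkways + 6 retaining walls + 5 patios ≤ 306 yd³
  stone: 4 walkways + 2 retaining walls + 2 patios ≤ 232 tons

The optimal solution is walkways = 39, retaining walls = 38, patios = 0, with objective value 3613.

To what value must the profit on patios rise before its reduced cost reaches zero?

At the optimum: mulch uses 306 of 306 (binding); stone uses 232 of 232 (binding).
From A_Bᵀ y = c: 2·y_mulch + 4·y_stone = 41; 6·y_mulch + 2·y_stone = 53.
→ y_mulch = 6.5 and y_stone = 7.
patios enters the basis when its profit ≥ yᵀa₃ = 6.5·5 + 7·2 = 46.5.

46.5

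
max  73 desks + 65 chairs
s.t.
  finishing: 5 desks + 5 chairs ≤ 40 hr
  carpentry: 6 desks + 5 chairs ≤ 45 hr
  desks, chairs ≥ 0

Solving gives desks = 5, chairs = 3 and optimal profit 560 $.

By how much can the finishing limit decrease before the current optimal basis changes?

2.5

Binding constraints: finishing, carpentry. The basis is B = [[5,5],[6,5]] with det -5.
Per unit decrease in finishing, x* moves by d = (1, -1.2).
The basis stays optimal until chairs reaches 0; allowable decrease = 2.5 hr.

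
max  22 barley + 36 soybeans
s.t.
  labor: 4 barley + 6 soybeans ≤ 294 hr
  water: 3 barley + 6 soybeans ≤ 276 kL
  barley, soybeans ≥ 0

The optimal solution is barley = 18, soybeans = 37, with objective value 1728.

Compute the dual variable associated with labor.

Both labor and water are binding at x*.
The binding rows give the dual system: 4·y_labor + 3·y_water = 22 and 6·y_labor + 6·y_water = 36.
Solving: y_labor = 4, y_water = 2.
Shadow price of labor = 4.

4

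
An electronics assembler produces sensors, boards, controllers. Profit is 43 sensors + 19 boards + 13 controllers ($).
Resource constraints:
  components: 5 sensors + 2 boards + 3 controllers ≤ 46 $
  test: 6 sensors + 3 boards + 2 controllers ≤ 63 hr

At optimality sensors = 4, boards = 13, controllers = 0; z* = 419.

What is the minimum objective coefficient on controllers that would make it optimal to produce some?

At the optimum: components uses 46 of 46 (binding); test uses 63 of 63 (binding).
Dual feasibility on the basic columns requires 5·y_components + 6·y_test = 43, 2·y_components + 3·y_test = 19.
→ y_components = 5 and y_test = 3.
controllers enters the basis when its profit ≥ yᵀa₃ = 5·3 + 3·2 = 21.

21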